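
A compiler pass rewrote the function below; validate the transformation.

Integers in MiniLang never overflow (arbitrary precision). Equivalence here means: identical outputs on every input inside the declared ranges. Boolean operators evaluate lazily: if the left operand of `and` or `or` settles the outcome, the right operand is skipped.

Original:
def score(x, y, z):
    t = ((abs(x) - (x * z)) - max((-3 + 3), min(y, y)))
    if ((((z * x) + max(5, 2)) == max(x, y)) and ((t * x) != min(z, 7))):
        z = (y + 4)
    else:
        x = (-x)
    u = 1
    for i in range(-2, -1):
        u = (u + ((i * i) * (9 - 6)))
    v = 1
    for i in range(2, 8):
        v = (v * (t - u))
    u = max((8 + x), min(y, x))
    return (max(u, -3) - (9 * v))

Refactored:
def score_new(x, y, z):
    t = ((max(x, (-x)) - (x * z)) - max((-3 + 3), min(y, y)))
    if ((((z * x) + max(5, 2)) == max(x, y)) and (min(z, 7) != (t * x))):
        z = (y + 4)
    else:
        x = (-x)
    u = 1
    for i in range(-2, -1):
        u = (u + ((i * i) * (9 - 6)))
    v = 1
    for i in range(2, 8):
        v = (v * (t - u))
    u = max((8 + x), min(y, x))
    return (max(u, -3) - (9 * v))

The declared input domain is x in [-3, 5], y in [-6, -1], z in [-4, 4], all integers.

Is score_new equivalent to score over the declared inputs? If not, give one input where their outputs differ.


This is a faithful refactor — min/max/abs usage differs, but the computed results match everywhere.
Tracing x=5, y=-5, z=-2: score: t = 15; ((((z * x) + max(5, 2)) == max(x, y)) and ((t * x) != min(z, 7))) -> false; x = -5; u = 1; [i=-2]; u = 13; v = 1; [i=2]; v = 2; [i=3]; v = 4; [i=4]; v = 8; [i=5]; v = 16; [i=6]; v = 32; [i=7]; v = 64; u = 3; return -573 | score_new: t = 15; ((((z * x) + max(5, 2)) == max(x, y)) and (min(z, 7) != (t * x))) -> false; x = -5; u = 1; [i=-2]; u = 13; v = 1; [i=2]; v = 2; [i=3]; v = 4; [i=4]; v = 8; [i=5]; v = 16; [i=6]; v = 32; [i=7]; v = 64; u = 3; return -573 — matching result -573.
Checked all 486 inputs in the declared domain: the outputs agree on every one.
verdict: equivalent


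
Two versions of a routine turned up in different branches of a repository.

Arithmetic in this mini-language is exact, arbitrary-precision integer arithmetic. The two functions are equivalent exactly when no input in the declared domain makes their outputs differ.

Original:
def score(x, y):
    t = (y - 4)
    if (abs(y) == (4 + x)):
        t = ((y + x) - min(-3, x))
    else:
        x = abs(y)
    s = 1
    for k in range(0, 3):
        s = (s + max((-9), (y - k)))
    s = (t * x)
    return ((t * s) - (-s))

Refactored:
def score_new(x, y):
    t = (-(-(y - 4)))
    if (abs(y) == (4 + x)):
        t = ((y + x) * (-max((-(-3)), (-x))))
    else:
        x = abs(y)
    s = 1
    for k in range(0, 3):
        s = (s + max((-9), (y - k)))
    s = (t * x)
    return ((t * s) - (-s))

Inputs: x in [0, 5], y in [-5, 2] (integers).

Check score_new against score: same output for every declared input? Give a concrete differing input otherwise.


The rewrite breaks on x=1, y=-5, where the results are 0 and 156.
score: t becomes -9; next (abs(y) == (4 + x)) evaluates to true; next t becomes -1; next s becomes 1; next at k=0:; next s becomes -4; next at k=1:; next s becomes -10; next at k=2:; next s becomes -17; next s becomes -1; next final value 0
score_new: t becomes -9; next (abs(y) == (4 + x)) evaluates to true; next t becomes 12; next s becomes 1; next at k=0:; next s becomes -4; next at k=1:; next s becomes -10; next at k=2:; next s becomes -17; next s becomes 12; next final value 156
verdict: not equivalent; witness: x=1, y=-5


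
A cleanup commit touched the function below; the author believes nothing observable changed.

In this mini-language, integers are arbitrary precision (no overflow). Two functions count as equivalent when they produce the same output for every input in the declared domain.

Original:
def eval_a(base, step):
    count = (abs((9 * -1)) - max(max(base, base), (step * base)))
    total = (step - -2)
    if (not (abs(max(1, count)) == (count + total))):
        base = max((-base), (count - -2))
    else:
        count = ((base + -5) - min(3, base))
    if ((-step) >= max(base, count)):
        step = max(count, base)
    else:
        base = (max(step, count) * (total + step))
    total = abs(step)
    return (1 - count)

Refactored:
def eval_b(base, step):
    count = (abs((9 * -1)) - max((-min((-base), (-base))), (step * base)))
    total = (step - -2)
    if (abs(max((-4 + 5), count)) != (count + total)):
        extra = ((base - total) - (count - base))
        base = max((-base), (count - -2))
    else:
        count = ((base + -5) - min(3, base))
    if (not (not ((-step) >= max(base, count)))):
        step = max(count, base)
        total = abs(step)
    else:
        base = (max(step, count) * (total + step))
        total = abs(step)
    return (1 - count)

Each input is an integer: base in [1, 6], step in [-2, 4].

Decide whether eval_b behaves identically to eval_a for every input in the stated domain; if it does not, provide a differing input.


Differences: min/max/abs usage differs, and boolean connective usage differs, and local variable names differ, and constant usage differs, and statement counts differ, and comparison usage differs, and arithmetic usage differs — yet all 42 inputs agree.
verdict: equivalent


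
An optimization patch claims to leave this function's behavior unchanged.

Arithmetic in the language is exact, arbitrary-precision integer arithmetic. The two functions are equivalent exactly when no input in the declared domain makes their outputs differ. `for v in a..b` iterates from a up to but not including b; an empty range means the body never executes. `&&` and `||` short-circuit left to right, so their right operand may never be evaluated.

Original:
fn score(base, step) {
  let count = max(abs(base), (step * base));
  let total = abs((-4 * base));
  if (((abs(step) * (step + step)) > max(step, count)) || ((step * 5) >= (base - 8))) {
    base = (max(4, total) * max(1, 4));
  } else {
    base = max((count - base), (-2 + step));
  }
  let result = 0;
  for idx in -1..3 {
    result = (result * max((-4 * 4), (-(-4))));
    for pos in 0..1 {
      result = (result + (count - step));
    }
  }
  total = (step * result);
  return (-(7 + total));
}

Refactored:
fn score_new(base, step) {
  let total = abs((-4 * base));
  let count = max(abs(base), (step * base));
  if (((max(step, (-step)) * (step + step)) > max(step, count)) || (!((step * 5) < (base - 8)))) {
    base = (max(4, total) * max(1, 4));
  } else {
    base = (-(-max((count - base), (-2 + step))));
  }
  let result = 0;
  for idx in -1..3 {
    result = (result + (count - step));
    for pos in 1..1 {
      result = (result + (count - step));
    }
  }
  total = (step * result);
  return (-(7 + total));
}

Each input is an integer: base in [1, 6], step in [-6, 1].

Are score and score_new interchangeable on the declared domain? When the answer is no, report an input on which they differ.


On input base=1, step=-6, score returns 3563 while score_new returns 161.
verdict: not equivalent; witness: base=1, step=-6


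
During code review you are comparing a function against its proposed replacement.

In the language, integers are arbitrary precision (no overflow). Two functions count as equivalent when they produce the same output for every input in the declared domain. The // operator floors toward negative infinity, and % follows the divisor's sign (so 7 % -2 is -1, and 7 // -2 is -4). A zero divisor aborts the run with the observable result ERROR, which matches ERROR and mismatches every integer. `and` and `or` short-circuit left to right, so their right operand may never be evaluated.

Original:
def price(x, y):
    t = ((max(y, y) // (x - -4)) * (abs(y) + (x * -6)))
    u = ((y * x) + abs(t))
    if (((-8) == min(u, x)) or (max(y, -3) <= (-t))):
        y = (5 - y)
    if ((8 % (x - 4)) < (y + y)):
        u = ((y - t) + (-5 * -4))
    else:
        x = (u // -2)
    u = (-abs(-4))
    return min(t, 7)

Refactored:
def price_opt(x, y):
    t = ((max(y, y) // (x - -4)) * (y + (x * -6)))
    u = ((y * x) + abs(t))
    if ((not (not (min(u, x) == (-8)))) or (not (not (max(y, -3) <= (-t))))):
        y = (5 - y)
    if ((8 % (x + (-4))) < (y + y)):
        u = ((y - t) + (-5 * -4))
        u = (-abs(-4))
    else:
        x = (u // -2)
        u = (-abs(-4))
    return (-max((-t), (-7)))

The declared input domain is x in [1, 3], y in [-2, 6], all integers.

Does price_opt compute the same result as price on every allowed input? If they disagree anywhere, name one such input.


Evaluate both at x=1, y=-2.
price: t = 4; u = 2; (((-8) == min(u, x)) or (max(y, -3) <= (-t))) -> false; ((8 % (x - 4)) < (y + y)) -> false; x = -1; u = -4; return 4
price_opt: t = 8; u = 6; ((not (not (min(u, x) == (-8)))) or (not (not (max(y, -3) <= (-t))))) -> false; ((8 % (x + (-4))) < (y + y)) -> false; x = -3; u = -4; return 7
4 vs 7 — the two versions disagree here.
verdict: not equivalent; witness: x=1, y=-2


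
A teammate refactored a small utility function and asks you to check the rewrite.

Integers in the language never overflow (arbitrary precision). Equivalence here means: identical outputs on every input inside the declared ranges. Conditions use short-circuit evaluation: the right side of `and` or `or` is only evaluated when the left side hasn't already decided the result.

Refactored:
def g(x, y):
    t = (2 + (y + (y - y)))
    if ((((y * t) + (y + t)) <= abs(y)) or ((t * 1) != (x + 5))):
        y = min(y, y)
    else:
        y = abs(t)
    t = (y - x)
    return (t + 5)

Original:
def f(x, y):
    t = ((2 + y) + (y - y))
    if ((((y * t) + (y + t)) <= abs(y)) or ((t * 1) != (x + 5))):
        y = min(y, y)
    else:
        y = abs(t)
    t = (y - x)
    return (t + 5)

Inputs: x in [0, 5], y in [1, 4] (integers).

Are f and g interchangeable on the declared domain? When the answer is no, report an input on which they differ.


Side by side, the visible changes include: same computation, different form.
One worked example (x=4, y=4) — f: t=6, then ((((y * t) + (y + t)) <= abs(y)) or ((t * 1) != (x + 5))) is true, then y=4, then t=0, then returns 5; g: t=6, then ((((y * t) + (y + t)) <= abs(y)) or ((t * 1) != (x + 5))) is true, then y=4, then t=0, then returns 5; agreement on 5.
Checked all 24 inputs in the declared domain: the outputs agree on every one.
verdict: equivalent


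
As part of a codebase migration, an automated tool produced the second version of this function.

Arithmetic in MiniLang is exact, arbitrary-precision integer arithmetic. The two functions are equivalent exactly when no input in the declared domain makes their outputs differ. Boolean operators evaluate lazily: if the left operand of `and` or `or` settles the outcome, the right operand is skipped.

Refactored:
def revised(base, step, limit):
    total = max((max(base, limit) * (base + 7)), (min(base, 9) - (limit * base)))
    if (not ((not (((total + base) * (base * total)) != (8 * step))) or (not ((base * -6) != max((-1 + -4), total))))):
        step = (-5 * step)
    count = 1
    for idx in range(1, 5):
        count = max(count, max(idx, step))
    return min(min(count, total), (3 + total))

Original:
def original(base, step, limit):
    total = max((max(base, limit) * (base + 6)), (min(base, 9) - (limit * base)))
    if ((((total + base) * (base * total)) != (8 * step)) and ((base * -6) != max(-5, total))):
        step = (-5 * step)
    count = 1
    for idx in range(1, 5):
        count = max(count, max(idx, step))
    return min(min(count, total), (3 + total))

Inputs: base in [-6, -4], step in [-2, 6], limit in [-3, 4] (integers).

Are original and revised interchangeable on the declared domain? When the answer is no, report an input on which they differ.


base=-6, step=-2, limit=-3 yields 0 from original but -3 from revised.
verdict: not equivalent; witness: base=-6, step=-2, limit=-3


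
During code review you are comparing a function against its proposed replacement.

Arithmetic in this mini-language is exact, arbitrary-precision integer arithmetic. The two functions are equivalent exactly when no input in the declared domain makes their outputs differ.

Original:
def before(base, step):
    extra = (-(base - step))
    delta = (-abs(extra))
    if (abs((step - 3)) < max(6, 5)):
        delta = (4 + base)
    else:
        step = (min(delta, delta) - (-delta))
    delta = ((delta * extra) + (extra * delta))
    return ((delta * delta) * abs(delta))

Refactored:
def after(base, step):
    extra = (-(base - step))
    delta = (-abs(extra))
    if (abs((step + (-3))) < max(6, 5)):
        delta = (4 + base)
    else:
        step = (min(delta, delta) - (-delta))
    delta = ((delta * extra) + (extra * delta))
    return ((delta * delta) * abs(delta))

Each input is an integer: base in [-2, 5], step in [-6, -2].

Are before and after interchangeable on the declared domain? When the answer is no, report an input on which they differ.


Comparing the listings, the differences include: arithmetic usage differs.
One worked example (base=1, step=-4) — before: extra=-5, then delta=-5, then (abs((step - 3)) < max(6, 5)) is false, then step=-10, then delta=50, then returns 125000; after: extra=-5, then delta=-5, then (abs((step + (-3))) < max(6, 5)) is false, then step=-10, then delta=50, then returns 125000; agreement on 125000.
Every one of the 40 inputs gives matching results.
verdict: equivalent


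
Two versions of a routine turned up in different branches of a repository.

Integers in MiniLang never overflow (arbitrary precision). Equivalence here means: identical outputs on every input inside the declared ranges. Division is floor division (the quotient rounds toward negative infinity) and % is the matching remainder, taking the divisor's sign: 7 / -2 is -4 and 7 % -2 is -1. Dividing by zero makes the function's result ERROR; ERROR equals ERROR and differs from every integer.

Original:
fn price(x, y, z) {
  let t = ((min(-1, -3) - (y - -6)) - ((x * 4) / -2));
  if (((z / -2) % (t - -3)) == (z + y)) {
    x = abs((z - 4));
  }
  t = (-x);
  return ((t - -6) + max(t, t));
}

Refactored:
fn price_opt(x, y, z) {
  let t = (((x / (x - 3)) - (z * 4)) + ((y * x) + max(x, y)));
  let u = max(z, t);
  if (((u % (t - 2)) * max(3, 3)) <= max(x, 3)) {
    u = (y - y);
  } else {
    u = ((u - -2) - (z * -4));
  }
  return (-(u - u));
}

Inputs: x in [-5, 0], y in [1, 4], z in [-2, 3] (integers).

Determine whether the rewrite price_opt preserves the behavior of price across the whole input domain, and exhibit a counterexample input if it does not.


Try x=-5, y=1, z=-2.
price: t = -20; (((z / -2) % (t - -3)) == (z + y)) -> false; t = 5; return 16
price_opt: t = 4; u = 4; (((u % (t - 2)) * max(3, 3)) <= max(x, 3)) -> true; u = 0; return 0
16 against 0: the behavior changed.
verdict: not equivalent; witness: x=-5, y=1, z=-2


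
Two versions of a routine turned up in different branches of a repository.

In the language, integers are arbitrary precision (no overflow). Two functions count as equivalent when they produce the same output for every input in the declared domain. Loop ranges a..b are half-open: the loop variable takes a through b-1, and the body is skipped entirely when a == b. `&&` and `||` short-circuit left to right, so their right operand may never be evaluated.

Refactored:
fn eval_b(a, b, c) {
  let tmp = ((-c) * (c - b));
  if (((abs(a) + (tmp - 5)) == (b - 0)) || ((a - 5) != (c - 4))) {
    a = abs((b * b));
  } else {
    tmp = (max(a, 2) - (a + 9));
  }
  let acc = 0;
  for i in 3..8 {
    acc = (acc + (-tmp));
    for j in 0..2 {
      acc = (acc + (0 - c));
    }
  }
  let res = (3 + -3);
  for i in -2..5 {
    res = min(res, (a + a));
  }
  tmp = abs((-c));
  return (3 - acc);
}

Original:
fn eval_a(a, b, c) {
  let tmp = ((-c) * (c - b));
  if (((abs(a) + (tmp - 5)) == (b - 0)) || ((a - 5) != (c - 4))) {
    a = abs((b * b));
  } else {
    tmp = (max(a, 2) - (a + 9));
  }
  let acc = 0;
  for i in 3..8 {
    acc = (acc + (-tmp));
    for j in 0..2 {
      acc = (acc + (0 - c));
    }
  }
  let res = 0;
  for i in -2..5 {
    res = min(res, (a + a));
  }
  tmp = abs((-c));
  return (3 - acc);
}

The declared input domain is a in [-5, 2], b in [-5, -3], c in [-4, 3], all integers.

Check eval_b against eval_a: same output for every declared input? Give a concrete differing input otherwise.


Although arithmetic usage differs, plus constant usage differs, 192/192 inputs agree.
verdict: equivalent


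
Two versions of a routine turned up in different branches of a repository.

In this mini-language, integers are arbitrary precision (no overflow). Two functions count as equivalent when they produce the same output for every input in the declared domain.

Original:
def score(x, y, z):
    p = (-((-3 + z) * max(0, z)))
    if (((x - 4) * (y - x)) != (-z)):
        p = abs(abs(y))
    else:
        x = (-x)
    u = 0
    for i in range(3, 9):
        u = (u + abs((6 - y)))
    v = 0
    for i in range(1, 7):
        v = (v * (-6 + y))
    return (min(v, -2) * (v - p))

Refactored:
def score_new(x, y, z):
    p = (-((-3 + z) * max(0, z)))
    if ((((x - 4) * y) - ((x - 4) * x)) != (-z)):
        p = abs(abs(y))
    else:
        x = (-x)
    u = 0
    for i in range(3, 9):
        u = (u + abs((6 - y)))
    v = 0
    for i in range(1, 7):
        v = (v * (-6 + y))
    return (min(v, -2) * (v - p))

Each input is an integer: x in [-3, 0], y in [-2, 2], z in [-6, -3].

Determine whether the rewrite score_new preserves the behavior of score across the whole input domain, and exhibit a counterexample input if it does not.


Equivalent — the differences include constant usage differs; arithmetic usage differs, yet no declared input distinguishes the two.
Tracing x=-1, y=-2, z=-5: score: p becomes 0; next (((x - 4) * (y - x)) != (-z)) evaluates to false; next x becomes 1; next u becomes 0; next at i=3:; next u becomes 8; next at i=4:; next u becomes 16; next at i=5:; next u becomes 24; next at i=6:; next u becomes 32; next at i=7:; next u becomes 40; next at i=8:; next u becomes 48; next v becomes 0; next at i=1:; next v becomes 0; next at i=2:; next v becomes 0; next at i=3:; next v becomes 0; next at i=4:; next v becomes 0; next at i=5:; next v becomes 0; next at i=6:; next v becomes 0; next final value 0 | score_new: p becomes 0; next ((((x - 4) * y) - ((x - 4) * x)) != (-z)) evaluates to false; next x becomes 1; next u becomes 0; next at i=3:; next u becomes 8; next at i=4:; next u becomes 16; next at i=5:; next u becomes 24; next at i=6:; next u becomes 32; next at i=7:; next u becomes 40; next at i=8:; next u becomes 48; next v becomes 0; next at i=1:; next v becomes 0; next at i=2:; next v becomes 0; next at i=3:; next v becomes 0; next at i=4:; next v becomes 0; next at i=5:; next v becomes 0; next at i=6:; next v becomes 0; next final value 0 — matching result 0.
An exhaustive pass over the 80 declared inputs shows identical outputs.
verdict: equivalent


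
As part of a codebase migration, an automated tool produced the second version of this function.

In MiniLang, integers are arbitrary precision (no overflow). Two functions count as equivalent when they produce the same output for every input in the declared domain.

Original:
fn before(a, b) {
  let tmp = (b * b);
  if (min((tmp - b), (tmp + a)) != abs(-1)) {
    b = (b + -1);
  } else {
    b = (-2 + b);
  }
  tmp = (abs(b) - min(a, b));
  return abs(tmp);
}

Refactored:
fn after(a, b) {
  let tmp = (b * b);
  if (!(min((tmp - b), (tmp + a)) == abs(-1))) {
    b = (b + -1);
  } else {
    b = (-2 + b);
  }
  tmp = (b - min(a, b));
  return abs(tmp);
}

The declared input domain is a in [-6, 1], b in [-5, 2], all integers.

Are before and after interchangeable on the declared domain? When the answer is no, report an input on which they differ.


Not equivalent: a=-6, b=-5 separates them (12 vs 0).
before: tmp := 25 | (min((tmp - b), (tmp + a)) != abs(-1)): true | b := -6 | tmp := 12 | result 12
after: tmp := 25 | (!(min((tmp - b), (tmp + a)) == abs(-1))): true | b := -6 | tmp := 0 | result 0
verdict: not equivalent; witness: a=-6, b=-5


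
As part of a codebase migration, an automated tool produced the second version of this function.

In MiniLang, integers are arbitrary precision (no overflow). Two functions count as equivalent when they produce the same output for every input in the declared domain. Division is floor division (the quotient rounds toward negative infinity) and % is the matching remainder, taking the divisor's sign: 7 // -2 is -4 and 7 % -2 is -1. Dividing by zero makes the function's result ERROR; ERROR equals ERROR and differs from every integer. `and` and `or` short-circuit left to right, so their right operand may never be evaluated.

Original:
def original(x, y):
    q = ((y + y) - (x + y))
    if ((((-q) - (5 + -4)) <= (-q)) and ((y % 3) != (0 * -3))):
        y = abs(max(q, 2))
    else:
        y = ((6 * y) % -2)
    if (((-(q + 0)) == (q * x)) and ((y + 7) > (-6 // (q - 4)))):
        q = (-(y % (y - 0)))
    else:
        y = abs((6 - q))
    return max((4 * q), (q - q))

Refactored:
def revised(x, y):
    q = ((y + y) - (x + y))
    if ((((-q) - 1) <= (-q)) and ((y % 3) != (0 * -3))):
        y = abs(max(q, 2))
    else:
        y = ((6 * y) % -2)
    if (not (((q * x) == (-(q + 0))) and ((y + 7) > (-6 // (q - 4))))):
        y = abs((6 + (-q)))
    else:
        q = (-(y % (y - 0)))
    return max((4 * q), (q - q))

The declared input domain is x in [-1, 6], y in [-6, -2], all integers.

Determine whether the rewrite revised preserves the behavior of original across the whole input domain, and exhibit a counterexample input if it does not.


The two are interchangeable: arithmetic usage differs; boolean connective usage differs; constant usage differs, and every declared input agrees.
As a probe, take x=1, y=-4: original runs q = -5; ((((-q) - (5 + -4)) <= (-q)) and ((y % 3) != (0 * -3))) -> true; y = 2; (((-(q + 0)) == (q * x)) and ((y + 7) > (-6 // (q - 4)))) -> false; y = 11; return 0; revised runs q = -5; ((((-q) - 1) <= (-q)) and ((y % 3) != (0 * -3))) -> true; y = 2; (not (((q * x) == (-(q + 0))) and ((y + 7) > (-6 // (q - 4))))) -> true; y = 11; return 0; both end at 0.
Every one of the 40 inputs gives matching results.
verdict: equivalent


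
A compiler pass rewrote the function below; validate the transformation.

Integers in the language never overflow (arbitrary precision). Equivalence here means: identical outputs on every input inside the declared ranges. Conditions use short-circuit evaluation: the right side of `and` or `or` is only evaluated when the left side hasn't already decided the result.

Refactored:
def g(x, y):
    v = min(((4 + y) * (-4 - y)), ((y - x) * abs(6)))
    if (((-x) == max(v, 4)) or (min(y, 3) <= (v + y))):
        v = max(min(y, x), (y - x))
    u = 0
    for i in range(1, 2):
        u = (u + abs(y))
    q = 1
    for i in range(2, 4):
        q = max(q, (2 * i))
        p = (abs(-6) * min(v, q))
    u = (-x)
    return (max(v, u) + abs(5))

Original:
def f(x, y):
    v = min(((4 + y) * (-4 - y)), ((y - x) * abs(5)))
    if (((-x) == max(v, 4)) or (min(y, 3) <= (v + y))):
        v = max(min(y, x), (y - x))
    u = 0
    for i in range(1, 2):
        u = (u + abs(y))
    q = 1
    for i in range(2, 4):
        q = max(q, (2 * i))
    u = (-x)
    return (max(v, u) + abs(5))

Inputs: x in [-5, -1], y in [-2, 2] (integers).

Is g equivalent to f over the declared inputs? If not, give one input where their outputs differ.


Equivalent. Although `5` became `6`, no input in the stated domain can expose it.
An exhaustive pass over the 25 declared inputs shows identical outputs.
Tracing x=-5, y=0: f: v = -16; (((-x) == max(v, 4)) or (min(y, 3) <= (v + y))) -> false; u = 0; [i=1]; u = 0; q = 1; [i=2]; q = 4; [i=3]; q = 6; u = 5; return 10 | g: v = -16; (((-x) == max(v, 4)) or (min(y, 3) <= (v + y))) -> false; u = 0; [i=1]; u = 0; q = 1; [i=2]; q = 4; p = -96; [i=3]; q = 6; p = -96; u = 5; return 10 — matching result 10.
verdict: equivalent


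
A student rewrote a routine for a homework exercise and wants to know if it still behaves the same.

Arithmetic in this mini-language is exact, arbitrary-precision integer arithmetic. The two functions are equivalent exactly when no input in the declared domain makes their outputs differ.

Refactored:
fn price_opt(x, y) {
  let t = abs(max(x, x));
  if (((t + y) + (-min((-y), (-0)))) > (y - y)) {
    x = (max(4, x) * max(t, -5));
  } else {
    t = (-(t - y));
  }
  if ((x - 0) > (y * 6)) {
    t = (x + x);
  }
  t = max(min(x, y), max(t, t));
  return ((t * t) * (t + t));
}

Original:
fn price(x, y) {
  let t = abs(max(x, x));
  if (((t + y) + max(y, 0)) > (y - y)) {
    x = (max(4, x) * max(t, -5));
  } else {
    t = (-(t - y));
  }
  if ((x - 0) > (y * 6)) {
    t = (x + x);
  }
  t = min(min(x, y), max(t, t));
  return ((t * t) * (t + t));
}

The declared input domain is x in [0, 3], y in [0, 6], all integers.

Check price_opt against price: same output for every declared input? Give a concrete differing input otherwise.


There is a counterexample at x=1, y=0: 0 on one side, 1024 on the other.
price: t := 1 | (((t + y) + max(y, 0)) > (y - y)): true | x := 4 | ((x - 0) > (y * 6)): true | t := 8 | t := 0 | result 0
price_opt: t := 1 | (((t + y) + (-min((-y), (-0)))) > (y - y)): true | x := 4 | ((x - 0) > (y * 6)): true | t := 8 | t := 8 | result 1024
verdict: not equivalent; witness: x=1, y=0


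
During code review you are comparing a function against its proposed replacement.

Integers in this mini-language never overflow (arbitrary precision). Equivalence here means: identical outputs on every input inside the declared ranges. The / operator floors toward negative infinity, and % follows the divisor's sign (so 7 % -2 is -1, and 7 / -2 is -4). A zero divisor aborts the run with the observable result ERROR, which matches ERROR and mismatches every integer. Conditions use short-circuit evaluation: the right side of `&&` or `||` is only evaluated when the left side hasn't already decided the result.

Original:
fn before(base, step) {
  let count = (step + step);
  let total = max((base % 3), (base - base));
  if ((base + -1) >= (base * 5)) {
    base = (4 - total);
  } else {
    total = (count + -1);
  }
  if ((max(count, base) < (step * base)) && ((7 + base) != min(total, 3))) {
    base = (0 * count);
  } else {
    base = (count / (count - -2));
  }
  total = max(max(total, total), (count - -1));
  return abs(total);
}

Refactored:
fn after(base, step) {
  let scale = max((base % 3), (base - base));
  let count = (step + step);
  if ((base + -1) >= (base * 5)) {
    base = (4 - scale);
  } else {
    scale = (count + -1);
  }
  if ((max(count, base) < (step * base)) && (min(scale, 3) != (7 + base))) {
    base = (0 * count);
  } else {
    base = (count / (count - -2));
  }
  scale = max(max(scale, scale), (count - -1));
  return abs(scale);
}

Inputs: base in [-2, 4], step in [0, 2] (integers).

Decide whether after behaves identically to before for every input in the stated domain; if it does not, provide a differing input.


The two are interchangeable: local variable names differ, and every declared input agrees.
One worked example (base=4, step=1) — before: count := 2 | total := 1 | ((base + -1) >= (base * 5)): false | total := 1 | ((max(count, base) < (step * base)) && ((7 + base) != min(total, 3))): false | base := 0 | total := 3 | result 3; after: scale := 1 | count := 2 | ((base + -1) >= (base * 5)): false | scale := 1 | ((max(count, base) < (step * base)) && (min(scale, 3) != (7 + base))): false | base := 0 | scale := 3 | result 3; agreement on 3.
An exhaustive pass over the 21 declared inputs shows identical outputs.
verdict: equivalent


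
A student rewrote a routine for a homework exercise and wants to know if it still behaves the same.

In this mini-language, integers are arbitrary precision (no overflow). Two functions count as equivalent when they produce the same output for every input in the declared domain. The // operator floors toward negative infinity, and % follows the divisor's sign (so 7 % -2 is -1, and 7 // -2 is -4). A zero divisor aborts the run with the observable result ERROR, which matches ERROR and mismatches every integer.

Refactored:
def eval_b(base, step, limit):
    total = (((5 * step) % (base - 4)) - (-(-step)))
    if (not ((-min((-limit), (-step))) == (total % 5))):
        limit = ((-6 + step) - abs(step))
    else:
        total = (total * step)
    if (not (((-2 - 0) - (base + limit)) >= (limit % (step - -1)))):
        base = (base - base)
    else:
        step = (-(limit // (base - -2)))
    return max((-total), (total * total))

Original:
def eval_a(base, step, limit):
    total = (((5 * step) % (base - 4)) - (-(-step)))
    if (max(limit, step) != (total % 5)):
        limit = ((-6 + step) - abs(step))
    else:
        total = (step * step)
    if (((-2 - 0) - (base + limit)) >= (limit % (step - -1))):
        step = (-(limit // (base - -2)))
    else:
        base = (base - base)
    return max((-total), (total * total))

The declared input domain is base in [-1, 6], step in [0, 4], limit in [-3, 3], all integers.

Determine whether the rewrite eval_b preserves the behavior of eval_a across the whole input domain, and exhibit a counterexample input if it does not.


Try base=0, step=1, limit=-3.
eval_a: total := -4 | (max(limit, step) != (total % 5)): false | total := 1 | (((-2 - 0) - (base + limit)) >= (limit % (step - -1))): true | step := 2 | result 1
eval_b: total := -4 | (not ((-min((-limit), (-step))) == (total % 5))): false | total := -4 | (not (((-2 - 0) - (base + limit)) >= (limit % (step - -1)))): false | step := 2 | result 16
1 and 16 differ, so these are not the same function on this domain.
verdict: not equivalent; witness: base=0, step=1, limit=-3


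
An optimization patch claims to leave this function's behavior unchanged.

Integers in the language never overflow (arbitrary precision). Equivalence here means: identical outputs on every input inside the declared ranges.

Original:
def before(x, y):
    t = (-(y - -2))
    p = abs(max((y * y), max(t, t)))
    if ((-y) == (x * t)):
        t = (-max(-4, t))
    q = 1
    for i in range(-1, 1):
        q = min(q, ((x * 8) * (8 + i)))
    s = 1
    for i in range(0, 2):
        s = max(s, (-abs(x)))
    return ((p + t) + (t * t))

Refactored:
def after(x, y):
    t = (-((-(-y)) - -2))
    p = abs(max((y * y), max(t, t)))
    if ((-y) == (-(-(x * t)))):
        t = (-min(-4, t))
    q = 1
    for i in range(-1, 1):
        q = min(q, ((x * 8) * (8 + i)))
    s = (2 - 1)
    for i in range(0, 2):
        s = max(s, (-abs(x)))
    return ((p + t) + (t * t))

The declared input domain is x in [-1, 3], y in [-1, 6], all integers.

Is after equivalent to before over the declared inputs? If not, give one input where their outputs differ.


Not equivalent: x=-1, y=-1 separates them (3 vs 21).
before: t := -1 | p := 1 | ((-y) == (x * t)): true | t := 1 | q := 1 | iter i=-1: | q := -56 | iter i=0: | q := -64 | s := 1 | iter i=0: | s := 1 | iter i=1: | s := 1 | result 3
after: t := -1 | p := 1 | ((-y) == (-(-(x * t)))): true | t := 4 | q := 1 | iter i=-1: | q := -56 | iter i=0: | q := -64 | s := 1 | iter i=0: | s := 1 | iter i=1: | s := 1 | result 21
verdict: not equivalent; witness: x=-1, y=-1


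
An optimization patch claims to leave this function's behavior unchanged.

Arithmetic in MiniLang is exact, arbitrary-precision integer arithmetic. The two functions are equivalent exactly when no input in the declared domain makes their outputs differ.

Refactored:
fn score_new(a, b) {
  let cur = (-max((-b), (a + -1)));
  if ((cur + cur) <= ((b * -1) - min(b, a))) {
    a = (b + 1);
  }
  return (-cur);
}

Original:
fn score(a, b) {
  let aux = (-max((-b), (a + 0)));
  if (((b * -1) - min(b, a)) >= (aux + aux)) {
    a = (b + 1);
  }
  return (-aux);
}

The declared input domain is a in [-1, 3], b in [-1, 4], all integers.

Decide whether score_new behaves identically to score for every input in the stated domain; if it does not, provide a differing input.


Not equivalent: a=-1, b=2 separates them (-1 vs -2).
score: aux becomes 1; next (((b * -1) - min(b, a)) >= (aux + aux)) evaluates to false; next final value -1
score_new: cur becomes 2; next ((cur + cur) <= ((b * -1) - min(b, a))) evaluates to false; next final value -2
verdict: not equivalent; witness: a=-1, b=2


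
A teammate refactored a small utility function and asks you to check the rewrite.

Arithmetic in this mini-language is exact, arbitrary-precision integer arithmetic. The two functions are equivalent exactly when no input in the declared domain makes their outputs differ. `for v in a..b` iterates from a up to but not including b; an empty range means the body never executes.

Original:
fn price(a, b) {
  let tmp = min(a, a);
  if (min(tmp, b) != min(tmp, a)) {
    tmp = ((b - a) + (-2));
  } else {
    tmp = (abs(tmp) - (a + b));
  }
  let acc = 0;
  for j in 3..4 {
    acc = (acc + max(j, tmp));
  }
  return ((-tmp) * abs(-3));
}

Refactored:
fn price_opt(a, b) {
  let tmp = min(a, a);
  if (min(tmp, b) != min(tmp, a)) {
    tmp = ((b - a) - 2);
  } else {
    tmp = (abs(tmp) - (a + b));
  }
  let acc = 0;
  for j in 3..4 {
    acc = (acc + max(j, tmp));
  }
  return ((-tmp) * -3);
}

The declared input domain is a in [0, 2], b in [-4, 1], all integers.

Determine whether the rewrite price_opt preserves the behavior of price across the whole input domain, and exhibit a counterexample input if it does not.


Evaluate both at a=0, b=-4.
price: tmp becomes 0; next (min(tmp, b) != min(tmp, a)) evaluates to true; next tmp becomes -6; next acc becomes 0; next at j=3:; next acc becomes 3; next final value 18
price_opt: tmp becomes 0; next (min(tmp, b) != min(tmp, a)) evaluates to true; next tmp becomes -6; next acc becomes 0; next at j=3:; next acc becomes 3; next final value -18
18 vs -18 — the two versions disagree here.
verdict: not equivalent; witness: a=0, b=-4


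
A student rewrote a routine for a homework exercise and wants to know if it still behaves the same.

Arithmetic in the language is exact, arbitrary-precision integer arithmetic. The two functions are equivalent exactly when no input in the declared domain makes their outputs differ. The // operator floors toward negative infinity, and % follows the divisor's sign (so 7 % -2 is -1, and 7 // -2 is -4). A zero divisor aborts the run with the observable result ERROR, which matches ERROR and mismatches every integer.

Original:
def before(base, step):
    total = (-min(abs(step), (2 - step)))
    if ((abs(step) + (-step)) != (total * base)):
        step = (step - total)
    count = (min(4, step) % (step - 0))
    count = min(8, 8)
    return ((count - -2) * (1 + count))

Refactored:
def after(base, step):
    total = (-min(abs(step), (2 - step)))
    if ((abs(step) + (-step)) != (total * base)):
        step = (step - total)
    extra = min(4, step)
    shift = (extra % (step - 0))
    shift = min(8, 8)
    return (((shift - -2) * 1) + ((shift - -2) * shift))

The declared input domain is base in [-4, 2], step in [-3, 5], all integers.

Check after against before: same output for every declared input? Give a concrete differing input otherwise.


Comparing the listings, the differences include: constant usage differs; local variable names differ; statement counts differ; arithmetic usage differs.
As a probe, take base=-3, step=2: before runs total = 0; ((abs(step) + (-step)) != (total * base)) -> false; count = 0; count = 8; return 90; after runs total = 0; ((abs(step) + (-step)) != (total * base)) -> false; extra = 2; shift = 0; shift = 8; return 90; both end at 90.
Checked all 63 inputs in the declared domain: the outputs agree on every one.
verdict: equivalent


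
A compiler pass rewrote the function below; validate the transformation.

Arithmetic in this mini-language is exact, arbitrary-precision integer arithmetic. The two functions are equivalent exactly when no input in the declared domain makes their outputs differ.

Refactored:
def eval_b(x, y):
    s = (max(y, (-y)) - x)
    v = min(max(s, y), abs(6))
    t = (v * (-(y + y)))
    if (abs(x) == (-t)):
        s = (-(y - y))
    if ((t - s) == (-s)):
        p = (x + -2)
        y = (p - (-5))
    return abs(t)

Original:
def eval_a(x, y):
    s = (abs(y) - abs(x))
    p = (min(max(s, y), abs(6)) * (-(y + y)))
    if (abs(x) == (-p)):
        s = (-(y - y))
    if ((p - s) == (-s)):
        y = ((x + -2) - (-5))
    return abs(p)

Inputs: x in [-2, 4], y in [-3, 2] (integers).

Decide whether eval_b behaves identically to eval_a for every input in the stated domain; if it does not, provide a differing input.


Try x=-2, y=-3.
eval_a: s=1, then p=6, then (abs(x) == (-p)) is false, then ((p - s) == (-s)) is false, then returns 6
eval_b: s=5, then v=5, then t=30, then (abs(x) == (-t)) is false, then ((t - s) == (-s)) is false, then returns 30
6 != 30, so the rewrite changes behavior.
verdict: not equivalent; witness: x=-2, y=-3


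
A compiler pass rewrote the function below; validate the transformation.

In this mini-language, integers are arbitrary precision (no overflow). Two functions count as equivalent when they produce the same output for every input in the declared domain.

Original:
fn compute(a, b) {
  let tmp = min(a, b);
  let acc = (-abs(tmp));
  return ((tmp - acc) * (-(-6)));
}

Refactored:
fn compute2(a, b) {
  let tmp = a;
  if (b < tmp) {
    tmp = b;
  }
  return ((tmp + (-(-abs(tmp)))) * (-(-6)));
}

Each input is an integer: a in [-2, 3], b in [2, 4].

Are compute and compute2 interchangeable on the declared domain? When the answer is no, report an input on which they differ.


Although arithmetic usage differs, plus branching structure differs, plus comparison usage differs, plus statement counts differ, plus min/max/abs usage differs, plus local variable names differ, 18/18 inputs agree.
verdict: equivalent


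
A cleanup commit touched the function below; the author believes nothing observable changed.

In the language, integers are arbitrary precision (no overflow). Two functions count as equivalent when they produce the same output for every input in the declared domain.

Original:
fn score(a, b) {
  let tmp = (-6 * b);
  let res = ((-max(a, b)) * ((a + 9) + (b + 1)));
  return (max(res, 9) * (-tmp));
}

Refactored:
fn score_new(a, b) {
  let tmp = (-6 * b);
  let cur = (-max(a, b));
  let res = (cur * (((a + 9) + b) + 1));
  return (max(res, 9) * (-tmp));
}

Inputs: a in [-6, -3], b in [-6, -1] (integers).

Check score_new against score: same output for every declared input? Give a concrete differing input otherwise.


The two are interchangeable: statement counts differ, and local variable names differ, and every declared input agrees.
One worked example (a=-6, b=-3) — score: tmp := 18 | res := 3 | result -162; score_new: tmp := 18 | cur := 3 | res := 3 | result -162; agreement on -162.
Sweeping the whole domain (24 inputs) finds no disagreement.
verdict: equivalent


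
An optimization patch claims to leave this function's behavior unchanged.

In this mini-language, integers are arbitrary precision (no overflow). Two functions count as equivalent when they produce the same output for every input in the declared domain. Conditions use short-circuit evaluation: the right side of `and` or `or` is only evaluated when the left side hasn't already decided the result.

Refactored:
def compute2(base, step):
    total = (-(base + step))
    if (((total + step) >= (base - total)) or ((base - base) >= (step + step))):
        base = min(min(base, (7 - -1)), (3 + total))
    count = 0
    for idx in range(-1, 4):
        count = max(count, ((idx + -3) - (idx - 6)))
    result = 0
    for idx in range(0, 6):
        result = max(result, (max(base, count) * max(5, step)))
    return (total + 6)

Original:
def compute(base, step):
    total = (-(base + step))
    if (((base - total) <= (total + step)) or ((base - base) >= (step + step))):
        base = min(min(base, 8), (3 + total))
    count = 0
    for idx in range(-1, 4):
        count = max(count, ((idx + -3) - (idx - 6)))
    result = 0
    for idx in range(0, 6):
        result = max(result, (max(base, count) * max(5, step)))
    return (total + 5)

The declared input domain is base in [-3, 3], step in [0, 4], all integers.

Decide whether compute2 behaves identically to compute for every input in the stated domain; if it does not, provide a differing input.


Try base=-3, step=0.
compute: total := 3 | (((base - total) <= (total + step)) or ((base - base) >= (step + step))): true | base := -3 | count := 0 | iter idx=-1: | count := 3 | iter idx=0: | count := 3 | iter idx=1: | count := 3 | iter idx=2: | count := 3 | iter idx=3: | count := 3 | result := 0 | iter idx=0: | result := 15 | iter idx=1: | result := 15 | iter idx=2: | result := 15 | iter idx=3: | result := 15 | iter idx=4: | result := 15 | iter idx=5: | result := 15 | result 8
compute2: total := 3 | (((total + step) >= (base - total)) or ((base - base) >= (step + step))): true | base := -3 | count := 0 | iter idx=-1: | count := 3 | iter idx=0: | count := 3 | iter idx=1: | count := 3 | iter idx=2: | count := 3 | iter idx=3: | count := 3 | result := 0 | iter idx=0: | result := 15 | iter idx=1: | result := 15 | iter idx=2: | result := 15 | iter idx=3: | result := 15 | iter idx=4: | result := 15 | iter idx=5: | result := 15 | result 9
8 != 9, so the rewrite changes behavior.
verdict: not equivalent; witness: base=-3, step=0
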